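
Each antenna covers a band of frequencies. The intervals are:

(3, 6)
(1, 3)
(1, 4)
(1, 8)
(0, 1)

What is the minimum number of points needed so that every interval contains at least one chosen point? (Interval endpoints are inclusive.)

Sort by right endpoint; whenever an interval is uncovered, place a point at its right end.
By right end: [0,1]  [1,3]  [1,4]  [3,6]  [1,8]
[0,1] uncovered → point at 1; [3,6] uncovered → point at 6.
Points: 1, 6 (2 total).

2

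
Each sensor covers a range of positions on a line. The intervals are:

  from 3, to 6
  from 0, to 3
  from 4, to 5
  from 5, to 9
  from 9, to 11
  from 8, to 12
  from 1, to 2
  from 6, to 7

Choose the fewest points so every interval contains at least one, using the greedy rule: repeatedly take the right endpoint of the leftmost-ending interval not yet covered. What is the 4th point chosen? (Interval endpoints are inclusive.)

Sort by right endpoint; whenever an interval is uncovered, place a point at its right end.
By right end: [1,2]  [0,3]  [4,5]  [3,6]  [6,7]  [5,9]  [9,11]  [8,12]
[1,2] uncovered → point at 2; [4,5] uncovered → point at 5; [6,7] uncovered → point at 7; [9,11] uncovered → point at 11.
Points: 2, 5, 7, 11 (4 total).

11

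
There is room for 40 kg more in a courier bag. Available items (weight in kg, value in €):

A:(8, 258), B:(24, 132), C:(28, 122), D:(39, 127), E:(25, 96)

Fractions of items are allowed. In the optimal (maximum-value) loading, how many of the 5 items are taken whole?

2

Greedy by value/weight ratio, highest first.
Ratios (sorted): A 32.25, B 5.50, C 4.36, E 3.84, D 3.26
take A (8 @ 258); take B (24 @ 132); take 8/28 of C → 34.86. Capacity used 40/40.
2 item(s) taken whole; one partial (take 8/28 of C).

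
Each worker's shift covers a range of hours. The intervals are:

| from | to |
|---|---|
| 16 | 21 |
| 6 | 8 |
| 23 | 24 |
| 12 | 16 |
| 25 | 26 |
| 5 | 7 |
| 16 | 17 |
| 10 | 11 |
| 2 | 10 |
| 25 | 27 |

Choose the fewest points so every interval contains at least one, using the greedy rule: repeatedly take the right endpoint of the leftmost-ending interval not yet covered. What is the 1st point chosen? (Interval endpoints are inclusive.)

Sorted: [5,7] [6,8] [2,10] [10,11] [12,16] [16,17] [16,21] [23,24] [25,26] [25,27]
{[5,7],[6,8],[2,10]} hit by 7; {[10,11]} hit by 11; {[12,16],[16,17],[16,21]} hit by 16; {[23,24]} hit by 24; {[25,26],[25,27]} hit by 26.
Points: 7, 11, 16, 24, 26 (5 total).

7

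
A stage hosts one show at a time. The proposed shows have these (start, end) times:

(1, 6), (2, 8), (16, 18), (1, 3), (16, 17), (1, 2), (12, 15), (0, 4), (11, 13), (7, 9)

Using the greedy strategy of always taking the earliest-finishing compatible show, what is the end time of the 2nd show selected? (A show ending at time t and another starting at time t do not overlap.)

8

Order by finish time; keep every interval that doesn't clash with the previous kept one.
By end time: (1,2), (1,3), (0,4), (1,6), (2,8), (7,9), (11,13), (12,15), (16,17), (16,18).
Pick (1,2); next start ≥ 2 → (2,8); next start ≥ 8 → (11,13); next start ≥ 13 → (16,17).
Selected: (1,2) (2,8) (11,13) (16,17)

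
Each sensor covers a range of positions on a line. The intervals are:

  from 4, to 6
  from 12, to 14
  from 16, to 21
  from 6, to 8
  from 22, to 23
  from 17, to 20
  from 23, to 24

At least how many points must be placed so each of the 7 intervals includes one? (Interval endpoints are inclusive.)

Sort by right endpoint; whenever an interval is uncovered, place a point at its right end.
Sorted: [4,6] [6,8] [12,14] [17,20] [16,21] [22,23] [23,24]
{[4,6],[6,8]} hit by 6; {[12,14]} hit by 14; {[17,20],[16,21]} hit by 20; {[22,23],[23,24]} hit by 23.
Points: 6, 14, 20, 23 (4 total).

4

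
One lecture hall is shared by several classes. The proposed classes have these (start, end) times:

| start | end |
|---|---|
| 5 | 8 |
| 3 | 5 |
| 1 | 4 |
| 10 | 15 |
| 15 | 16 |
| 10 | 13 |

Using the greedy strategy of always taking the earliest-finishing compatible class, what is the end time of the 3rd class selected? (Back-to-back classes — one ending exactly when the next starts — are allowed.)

13

Sorted by end: (1,4)  (3,5)  (5,8)  (10,13)  (10,15)  (15,16)
take (1,4); skip (3,5); take (5,8); take (10,13); skip (10,15); take (15,16).
Selected: (1,4) (5,8) (10,13) (15,16)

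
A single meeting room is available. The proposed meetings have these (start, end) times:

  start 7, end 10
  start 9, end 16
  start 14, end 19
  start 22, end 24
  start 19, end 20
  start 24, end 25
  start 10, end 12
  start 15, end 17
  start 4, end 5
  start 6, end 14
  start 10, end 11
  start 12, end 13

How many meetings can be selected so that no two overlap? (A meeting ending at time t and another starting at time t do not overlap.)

Greedy by earliest finish: after sorting by end time, pick each interval compatible with the last pick.
By end time: (4,5), (7,10), (10,11), (10,12), (12,13), (6,14), (9,16), (15,17), (14,19), (19,20), (22,24), (24,25).
Pick (4,5); next start ≥ 5 → (7,10); next start ≥ 10 → (10,11); next start ≥ 11 → (12,13); next start ≥ 13 → (15,17); next start ≥ 17 → (19,20); next start ≥ 20 → (22,24); next start ≥ 24 → (24,25).
Selected 8 meetings.

8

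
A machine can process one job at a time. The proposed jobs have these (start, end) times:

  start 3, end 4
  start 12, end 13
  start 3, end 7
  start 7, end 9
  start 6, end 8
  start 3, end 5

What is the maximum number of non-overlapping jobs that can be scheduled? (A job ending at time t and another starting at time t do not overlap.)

By end time: (3,4), (3,5), (3,7), (6,8), (7,9), (12,13).
Pick (3,4); next start ≥ 4 → (6,8); next start ≥ 8 → (12,13).
Selected 3 jobs.

3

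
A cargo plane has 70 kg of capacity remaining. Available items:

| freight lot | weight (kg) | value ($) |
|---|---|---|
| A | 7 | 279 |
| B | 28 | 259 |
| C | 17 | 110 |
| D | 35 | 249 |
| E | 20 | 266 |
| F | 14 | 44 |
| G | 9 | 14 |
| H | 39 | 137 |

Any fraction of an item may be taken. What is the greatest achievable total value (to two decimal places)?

910.71

Ratios (sorted): A 39.86, E 13.30, B 9.25, D 7.11, C 6.47, H 3.51, F 3.14, G 1.56
take A (7 @ 279); take E (20 @ 266); take B (28 @ 259); take 15/35 of D → 106.71. Capacity used 70/70.
Total value = 910.71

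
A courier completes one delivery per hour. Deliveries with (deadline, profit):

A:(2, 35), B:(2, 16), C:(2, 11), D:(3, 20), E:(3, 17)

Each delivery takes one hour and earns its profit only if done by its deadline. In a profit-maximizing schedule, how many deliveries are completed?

3

Take jobs in profit order; each goes to the latest open slot no later than its deadline.
Profit order: A=35 D=20 E=17 B=16 C=11
Assign: A→slot 2, D→slot 3, E→slot 1, B skipped, C skipped.
Slots: [1:E] [2:A] [3:D]
3 of 5 scheduled.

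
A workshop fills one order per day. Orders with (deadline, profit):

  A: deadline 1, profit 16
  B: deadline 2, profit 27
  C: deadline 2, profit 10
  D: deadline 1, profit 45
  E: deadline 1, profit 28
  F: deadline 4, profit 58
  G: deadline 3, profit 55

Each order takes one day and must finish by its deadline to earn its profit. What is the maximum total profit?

By profit: F(d4,58), G(d3,55), D(d1,45), E(d1,28), B(d2,27), A(d1,16), C(d2,10)
F→slot 4; G→slot 3; D→slot 1; E skipped; B→slot 2; A skipped; C skipped.
Profit = 45 + 27 + 55 + 58 = 185

185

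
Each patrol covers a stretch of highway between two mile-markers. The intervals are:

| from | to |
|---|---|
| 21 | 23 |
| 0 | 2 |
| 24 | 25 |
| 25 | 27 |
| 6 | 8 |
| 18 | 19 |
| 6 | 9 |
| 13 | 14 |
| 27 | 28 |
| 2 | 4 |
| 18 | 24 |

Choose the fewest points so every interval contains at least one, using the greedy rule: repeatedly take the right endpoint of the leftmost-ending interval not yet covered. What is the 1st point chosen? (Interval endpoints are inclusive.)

2

By right end: [0,2]  [2,4]  [6,8]  [6,9]  [13,14]  [18,19]  [21,23]  [18,24]  [24,25]  [25,27]  [27,28]
[0,2] uncovered → point at 2; [6,8] uncovered → point at 8; [13,14] uncovered → point at 14; [18,19] uncovered → point at 19; [21,23] uncovered → point at 23; [24,25] uncovered → point at 25; [27,28] uncovered → point at 28.
Points: 2, 8, 14, 19, 23, 25, 28 (7 total).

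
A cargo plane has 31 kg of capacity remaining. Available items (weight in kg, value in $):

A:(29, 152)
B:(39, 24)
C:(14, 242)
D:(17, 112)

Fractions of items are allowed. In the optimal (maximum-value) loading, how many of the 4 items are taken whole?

2

Greedy by value/weight ratio, highest first.
Order: C (242/14=17.29) > D (112/17=6.59) > A (152/29=5.24) > B (24/39=0.62)
Fill: take C (14 @ 242) → take D (17 @ 112); 31/31 used.
2 item(s) taken whole.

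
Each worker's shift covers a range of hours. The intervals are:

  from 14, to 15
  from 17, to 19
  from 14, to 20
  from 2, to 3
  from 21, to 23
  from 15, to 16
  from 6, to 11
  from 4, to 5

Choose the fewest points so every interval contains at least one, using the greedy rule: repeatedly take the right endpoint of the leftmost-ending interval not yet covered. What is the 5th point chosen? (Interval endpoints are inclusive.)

19

Sorted: [2,3] [4,5] [6,11] [14,15] [15,16] [17,19] [14,20] [21,23]
{[2,3]} hit by 3; {[4,5]} hit by 5; {[6,11]} hit by 11; {[14,15],[15,16]} hit by 15; {[17,19],[14,20]} hit by 19; {[21,23]} hit by 23.
Points: 3, 5, 11, 15, 19, 23 (6 total).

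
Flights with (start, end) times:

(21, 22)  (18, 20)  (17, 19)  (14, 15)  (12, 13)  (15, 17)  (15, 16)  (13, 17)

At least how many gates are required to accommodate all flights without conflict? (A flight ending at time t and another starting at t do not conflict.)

The answer is the maximum number of intervals overlapping at any instant.
starts: [12, 13, 14, 15, 15, 17, 18, 21]
ends:   [13, 15, 16, 17, 17, 19, 20, 22]
s12→1 e13→0 s13→1 s14→2 e15→1 s15→2 s15→3  — peak 3.

3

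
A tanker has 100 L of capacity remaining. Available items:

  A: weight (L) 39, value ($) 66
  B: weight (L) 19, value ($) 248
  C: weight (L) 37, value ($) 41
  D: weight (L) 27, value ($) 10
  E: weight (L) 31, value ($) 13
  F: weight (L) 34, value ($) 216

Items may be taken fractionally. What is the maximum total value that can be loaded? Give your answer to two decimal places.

Greedy by value/weight ratio, highest first.
Order: B (248/19=13.05) > F (216/34=6.35) > A (66/39=1.69) > C (41/37=1.11) > E (13/31=0.42) > D (10/27=0.37)
Fill: take B (19 @ 248) → take F (34 @ 216) → take A (39 @ 66) → take 8/37 of C → 8.86; 100/100 used.
Total value = 538.86

538.86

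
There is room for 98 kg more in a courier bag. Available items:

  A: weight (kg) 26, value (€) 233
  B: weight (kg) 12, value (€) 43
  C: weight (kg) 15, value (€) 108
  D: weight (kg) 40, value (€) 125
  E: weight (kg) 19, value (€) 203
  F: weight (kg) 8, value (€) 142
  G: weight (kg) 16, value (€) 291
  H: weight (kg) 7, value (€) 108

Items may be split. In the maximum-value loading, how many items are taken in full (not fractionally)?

6

Sort by value per unit weight and fill in that order.
Ratios (sorted): G 18.19, F 17.75, H 15.43, E 10.68, A 8.96, C 7.20, B 3.58, D 3.12
take G (16 @ 291); take F (8 @ 142); take H (7 @ 108); take E (19 @ 203); take A (26 @ 233); take C (15 @ 108); take 7/12 of B → 25.08. Capacity used 98/98.
6 item(s) taken whole; one partial (take 7/12 of B).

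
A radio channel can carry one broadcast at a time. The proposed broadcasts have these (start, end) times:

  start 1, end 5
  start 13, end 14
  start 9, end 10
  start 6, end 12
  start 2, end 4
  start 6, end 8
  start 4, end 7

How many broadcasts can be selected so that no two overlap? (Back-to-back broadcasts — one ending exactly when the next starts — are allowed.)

Greedy by earliest finish: after sorting by end time, pick each interval compatible with the last pick.
By end time: (2,4), (1,5), (4,7), (6,8), (9,10), (6,12), (13,14).
Pick (2,4); next start ≥ 4 → (4,7); next start ≥ 7 → (9,10); next start ≥ 10 → (13,14).
Selected 4 broadcasts.

4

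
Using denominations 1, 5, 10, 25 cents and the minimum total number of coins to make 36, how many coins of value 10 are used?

1

36 − 1×25→11 − 1×10→1 − 1×1→0
Count of 10: 1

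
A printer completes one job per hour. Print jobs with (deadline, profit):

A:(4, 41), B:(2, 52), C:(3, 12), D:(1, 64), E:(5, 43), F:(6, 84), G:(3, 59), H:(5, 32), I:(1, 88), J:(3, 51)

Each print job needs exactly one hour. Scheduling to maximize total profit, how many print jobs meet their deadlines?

6

Profit order: I=88 F=84 D=64 G=59 B=52 J=51 E=43 A=41 H=32 C=12
Assign: I→slot 1, F→slot 6, D skipped, G→slot 3, B→slot 2, J skipped, E→slot 5, A→slot 4, H skipped, C skipped.
Slots: [1:I] [2:B] [3:G] [4:A] [5:E] [6:F]
6 of 10 scheduled.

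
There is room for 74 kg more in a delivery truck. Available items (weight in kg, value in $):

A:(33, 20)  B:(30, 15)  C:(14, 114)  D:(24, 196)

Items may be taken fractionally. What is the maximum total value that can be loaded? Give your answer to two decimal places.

331.50

Ratios (sorted): D 8.17, C 8.14, A 0.61, B 0.50
take D (24 @ 196); take C (14 @ 114); take A (33 @ 20); take 3/30 of B → 1.50. Capacity used 74/74.
Total value = 331.50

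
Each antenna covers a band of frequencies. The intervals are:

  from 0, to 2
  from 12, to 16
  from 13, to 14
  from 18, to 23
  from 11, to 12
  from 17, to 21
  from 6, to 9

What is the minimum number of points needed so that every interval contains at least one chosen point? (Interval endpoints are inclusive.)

5

Sort by right endpoint; whenever an interval is uncovered, place a point at its right end.
By right end: [0,2]  [6,9]  [11,12]  [13,14]  [12,16]  [17,21]  [18,23]
[0,2] uncovered → point at 2; [6,9] uncovered → point at 9; [11,12] uncovered → point at 12; [13,14] uncovered → point at 14; [17,21] uncovered → point at 21.
Points: 2, 9, 12, 14, 21 (5 total).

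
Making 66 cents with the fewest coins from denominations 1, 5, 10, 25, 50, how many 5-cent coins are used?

1

66 = 1×50 + 1×10 + 1×5 + 1×1
Count of 5: 1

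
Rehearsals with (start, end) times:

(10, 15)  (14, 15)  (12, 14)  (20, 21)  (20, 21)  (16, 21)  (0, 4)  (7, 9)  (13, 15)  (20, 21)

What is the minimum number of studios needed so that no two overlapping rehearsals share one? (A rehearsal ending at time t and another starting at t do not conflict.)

4

Count concurrent intervals with a sweep; the peak is the room count.
Events (time:±→running): 0:+→1 4:-→0 7:+→1 9:-→0 10:+→1 12:+→2 13:+→3 14:-→2 14:+→3 15:-→2 15:-→1 15:-→0 16:+→1 20:+→2 20:+→3 20:+→4 … peak 4.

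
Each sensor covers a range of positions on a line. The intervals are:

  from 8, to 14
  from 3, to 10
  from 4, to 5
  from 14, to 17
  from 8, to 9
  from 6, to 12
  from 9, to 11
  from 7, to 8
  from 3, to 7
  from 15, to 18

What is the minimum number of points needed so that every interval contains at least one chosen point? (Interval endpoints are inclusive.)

By right end: [4,5]  [3,7]  [7,8]  [8,9]  [3,10]  [9,11]  [6,12]  [8,14]  [14,17]  [15,18]
[4,5] uncovered → point at 5; [7,8] uncovered → point at 8; [9,11] uncovered → point at 11; [14,17] uncovered → point at 17.
Points: 5, 8, 11, 17 (4 total).

4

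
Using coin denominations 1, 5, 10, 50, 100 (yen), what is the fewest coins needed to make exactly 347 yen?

347 − 3×100→47 − 4×10→7 − 1×5→2 − 2×1→0
Total coins = 3 + 4 + 1 + 2 = 10

10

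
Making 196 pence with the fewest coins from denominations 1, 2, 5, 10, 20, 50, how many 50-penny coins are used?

3

Greedy: take as many of the largest coin as possible, then repeat with the remainder.
196 − 3×50→46 − 2×20→6 − 1×5→1 − 1×1→0
Count of 50: 3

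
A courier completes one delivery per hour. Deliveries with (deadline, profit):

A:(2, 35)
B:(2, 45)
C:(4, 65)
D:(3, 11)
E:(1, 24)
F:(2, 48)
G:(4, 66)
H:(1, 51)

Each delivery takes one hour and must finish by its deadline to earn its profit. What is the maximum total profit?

Take jobs in profit order; each goes to the latest open slot no later than its deadline.
By profit: G(d4,66), C(d4,65), H(d1,51), F(d2,48), B(d2,45), A(d2,35), E(d1,24), D(d3,11)
G→slot 4; C→slot 3; H→slot 1; F→slot 2; B skipped; A skipped; E skipped; D skipped.
Profit = 51 + 48 + 65 + 66 = 230

230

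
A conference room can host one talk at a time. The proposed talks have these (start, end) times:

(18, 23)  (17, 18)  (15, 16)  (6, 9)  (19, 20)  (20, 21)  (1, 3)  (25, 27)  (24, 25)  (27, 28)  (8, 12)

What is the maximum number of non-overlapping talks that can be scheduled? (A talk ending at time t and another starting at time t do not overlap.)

9

Sorted by end: (1,3)  (6,9)  (8,12)  (15,16)  (17,18)  (19,20)  (20,21)  (18,23)  (24,25)  (25,27)  (27,28)
take (1,3); take (6,9); take (15,16); take (17,18); take (19,20); take (20,21); skip (18,23); take (24,25); take (25,27); take (27,28).
Selected 9 talks.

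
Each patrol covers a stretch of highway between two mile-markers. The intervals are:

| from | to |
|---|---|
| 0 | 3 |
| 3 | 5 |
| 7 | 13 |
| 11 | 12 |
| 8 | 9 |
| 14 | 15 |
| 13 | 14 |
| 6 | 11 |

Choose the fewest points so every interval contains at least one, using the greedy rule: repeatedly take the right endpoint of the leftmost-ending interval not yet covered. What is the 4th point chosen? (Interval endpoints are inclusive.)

14

Sorted: [0,3] [3,5] [8,9] [6,11] [11,12] [7,13] [13,14] [14,15]
{[0,3],[3,5]} hit by 3; {[8,9],[6,11]} hit by 9; {[11,12],[7,13]} hit by 12; {[13,14],[14,15]} hit by 14.
Points: 3, 9, 12, 14 (4 total).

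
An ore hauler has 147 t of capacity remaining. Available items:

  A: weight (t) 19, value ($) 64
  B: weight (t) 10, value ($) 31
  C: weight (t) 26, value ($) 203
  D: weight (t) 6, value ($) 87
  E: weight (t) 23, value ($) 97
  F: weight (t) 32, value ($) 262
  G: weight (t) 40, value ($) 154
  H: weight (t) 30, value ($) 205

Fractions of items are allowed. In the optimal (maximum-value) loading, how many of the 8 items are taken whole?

5

Order: D (87/6=14.50) > F (262/32=8.19) > C (203/26=7.81) > H (205/30=6.83) > E (97/23=4.22) > G (154/40=3.85) > A (64/19=3.37) > B (31/10=3.10)
Fill: take D (6 @ 87) → take F (32 @ 262) → take C (26 @ 203) → take H (30 @ 205) → take E (23 @ 97) → take 30/40 of G → 115.50; 147/147 used.
5 item(s) taken whole; one partial (take 30/40 of G).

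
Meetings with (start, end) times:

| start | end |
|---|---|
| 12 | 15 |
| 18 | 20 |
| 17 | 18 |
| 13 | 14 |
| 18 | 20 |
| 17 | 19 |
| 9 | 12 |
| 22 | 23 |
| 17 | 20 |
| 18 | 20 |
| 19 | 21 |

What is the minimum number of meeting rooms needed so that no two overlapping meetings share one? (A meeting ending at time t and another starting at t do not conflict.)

5

Count concurrent intervals with a sweep; the peak is the room count.
starts: [9, 12, 13, 17, 17, 17, 18, 18, 18, 19, 22]
ends:   [12, 14, 15, 18, 19, 20, 20, 20, 20, 21, 23]
s9→1 e12→0 s12→1 s13→2 e14→1 e15→0 s17→1 s17→2 s17→3 e18→2 s18→3 s18→4 s18→5  — peak 5.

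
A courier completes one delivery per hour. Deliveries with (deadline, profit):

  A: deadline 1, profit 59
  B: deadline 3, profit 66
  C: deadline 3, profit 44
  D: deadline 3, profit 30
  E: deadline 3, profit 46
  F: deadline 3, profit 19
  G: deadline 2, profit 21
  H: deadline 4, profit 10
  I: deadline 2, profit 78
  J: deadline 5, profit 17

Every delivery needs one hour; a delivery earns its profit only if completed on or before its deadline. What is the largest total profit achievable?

Take jobs in profit order; each goes to the latest open slot no later than its deadline.
By profit: I(d2,78), B(d3,66), A(d1,59), E(d3,46), C(d3,44), D(d3,30), G(d2,21), F(d3,19), J(d5,17), H(d4,10)
I→slot 2; B→slot 3; A→slot 1; E skipped; C skipped; D skipped; G skipped; F skipped; J→slot 5; H→slot 4.
Profit = 59 + 78 + 66 + 10 + 17 = 230

230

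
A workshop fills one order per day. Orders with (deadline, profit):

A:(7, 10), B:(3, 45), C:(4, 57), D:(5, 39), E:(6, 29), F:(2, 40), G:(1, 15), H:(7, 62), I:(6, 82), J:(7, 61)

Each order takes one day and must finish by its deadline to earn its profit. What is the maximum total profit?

Take jobs in profit order; each goes to the latest open slot no later than its deadline.
Profit order: I=82 H=62 J=61 C=57 B=45 F=40 D=39 E=29 G=15 A=10
Assign: I→slot 6, H→slot 7, J→slot 5, C→slot 4, B→slot 3, F→slot 2, D→slot 1, E skipped, G skipped, A skipped.
Slots: [1:D] [2:F] [3:B] [4:C] [5:J] [6:I] [7:H]
Profit = 39 + 40 + 45 + 57 + 61 + 82 + 62 = 386

386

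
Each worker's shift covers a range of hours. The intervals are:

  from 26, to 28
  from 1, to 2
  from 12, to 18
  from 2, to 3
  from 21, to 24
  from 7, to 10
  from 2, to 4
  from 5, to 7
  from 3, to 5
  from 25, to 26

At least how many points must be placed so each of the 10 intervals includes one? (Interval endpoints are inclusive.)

Sort by right endpoint; whenever an interval is uncovered, place a point at its right end.
Sorted: [1,2] [2,3] [2,4] [3,5] [5,7] [7,10] [12,18] [21,24] [25,26] [26,28]
{[1,2],[2,3],[2,4]} hit by 2; {[3,5],[5,7]} hit by 5; {[7,10]} hit by 10; {[12,18]} hit by 18; {[21,24]} hit by 24; {[25,26],[26,28]} hit by 26.
Points: 2, 5, 10, 18, 24, 26 (6 total).

6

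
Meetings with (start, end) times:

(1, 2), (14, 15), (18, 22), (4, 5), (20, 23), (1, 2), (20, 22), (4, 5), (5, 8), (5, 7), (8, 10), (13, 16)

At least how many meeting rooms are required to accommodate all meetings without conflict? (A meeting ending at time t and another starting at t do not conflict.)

starts: [1, 1, 4, 4, 5, 5, 8, 13, 14, 18, 20, 20]
ends:   [2, 2, 5, 5, 7, 8, 10, 15, 16, 22, 22, 23]
s1→1 s1→2 e2→1 e2→0 s4→1 s4→2 e5→1 e5→0 s5→1 s5→2 e7→1 e8→0 s8→1 e10→0 s13→1 s14→2 e15→1 e16→0 s18→1 s20→2 s20→3  — peak 3.

3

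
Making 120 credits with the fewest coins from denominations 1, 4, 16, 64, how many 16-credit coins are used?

120 = 1×64 + 3×16 + 2×4
Count of 16: 3

3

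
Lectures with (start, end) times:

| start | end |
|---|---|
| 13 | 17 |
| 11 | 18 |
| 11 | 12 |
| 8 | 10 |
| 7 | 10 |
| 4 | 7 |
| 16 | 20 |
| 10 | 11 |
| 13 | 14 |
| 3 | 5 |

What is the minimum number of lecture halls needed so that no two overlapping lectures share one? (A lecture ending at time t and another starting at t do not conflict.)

starts: [3, 4, 7, 8, 10, 11, 11, 13, 13, 16]
ends:   [5, 7, 10, 10, 11, 12, 14, 17, 18, 20]
s3→1 s4→2 e5→1 e7→0 s7→1 s8→2 e10→1 e10→0 s10→1 e11→0 s11→1 s11→2 e12→1 s13→2 s13→3  — peak 3.

3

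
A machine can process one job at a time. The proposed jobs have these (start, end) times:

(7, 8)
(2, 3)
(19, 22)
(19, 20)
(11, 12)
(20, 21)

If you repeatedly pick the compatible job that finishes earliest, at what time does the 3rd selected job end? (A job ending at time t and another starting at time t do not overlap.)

12

Greedy by earliest finish: after sorting by end time, pick each interval compatible with the last pick.
Sorted by end: (2,3)  (7,8)  (11,12)  (19,20)  (20,21)  (19,22)
take (2,3); take (7,8); take (11,12); take (19,20); take (20,21).
Selected: (2,3) (7,8) (11,12) (19,20) (20,21)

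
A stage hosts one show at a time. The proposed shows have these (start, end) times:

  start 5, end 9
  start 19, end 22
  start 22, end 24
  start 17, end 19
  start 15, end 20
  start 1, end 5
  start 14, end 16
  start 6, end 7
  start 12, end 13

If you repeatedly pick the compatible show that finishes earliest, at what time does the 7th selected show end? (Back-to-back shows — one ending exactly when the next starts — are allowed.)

Sort by end time and greedily take each interval whose start is ≥ the last chosen end.
By end time: (1,5), (6,7), (5,9), (12,13), (14,16), (17,19), (15,20), (19,22), (22,24).
Pick (1,5); next start ≥ 5 → (6,7); next start ≥ 7 → (12,13); next start ≥ 13 → (14,16); next start ≥ 16 → (17,19); next start ≥ 19 → (19,22); next start ≥ 22 → (22,24).
Selected: (1,5) (6,7) (12,13) (14,16) (17,19) (19,22) (22,24)

24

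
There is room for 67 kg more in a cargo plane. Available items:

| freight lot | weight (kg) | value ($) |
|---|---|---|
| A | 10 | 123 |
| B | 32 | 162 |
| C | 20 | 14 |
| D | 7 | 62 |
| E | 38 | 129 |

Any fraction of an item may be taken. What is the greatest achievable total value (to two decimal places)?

408.11

Greedy by value/weight ratio, highest first.
Order: A (123/10=12.30) > D (62/7=8.86) > B (162/32=5.06) > E (129/38=3.39) > C (14/20=0.70)
Fill: take A (10 @ 123) → take D (7 @ 62) → take B (32 @ 162) → take 18/38 of E → 61.11; 67/67 used.
Total value = 408.11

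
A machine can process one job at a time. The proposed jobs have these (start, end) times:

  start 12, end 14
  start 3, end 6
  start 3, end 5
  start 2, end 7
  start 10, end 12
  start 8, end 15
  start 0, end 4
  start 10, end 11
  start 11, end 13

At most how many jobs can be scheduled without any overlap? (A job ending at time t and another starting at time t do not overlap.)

Order by finish time; keep every interval that doesn't clash with the previous kept one.
By end time: (0,4), (3,5), (3,6), (2,7), (10,11), (10,12), (11,13), (12,14), (8,15).
Pick (0,4); next start ≥ 4 → (10,11); next start ≥ 11 → (11,13).
Selected 3 jobs.

3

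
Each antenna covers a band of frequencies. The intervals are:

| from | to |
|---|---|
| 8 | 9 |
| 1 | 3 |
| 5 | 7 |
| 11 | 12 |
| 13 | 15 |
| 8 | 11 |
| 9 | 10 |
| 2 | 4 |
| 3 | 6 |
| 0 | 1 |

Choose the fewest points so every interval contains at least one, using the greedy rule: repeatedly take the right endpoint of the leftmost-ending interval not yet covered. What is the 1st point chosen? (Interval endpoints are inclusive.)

1

Process intervals by earliest right end; each time one isn't hit yet, stab at its right endpoint.
By right end: [0,1]  [1,3]  [2,4]  [3,6]  [5,7]  [8,9]  [9,10]  [8,11]  [11,12]  [13,15]
[0,1] uncovered → point at 1; [2,4] uncovered → point at 4; [5,7] uncovered → point at 7; [8,9] uncovered → point at 9; [11,12] uncovered → point at 12; [13,15] uncovered → point at 15.
Points: 1, 4, 7, 9, 12, 15 (6 total).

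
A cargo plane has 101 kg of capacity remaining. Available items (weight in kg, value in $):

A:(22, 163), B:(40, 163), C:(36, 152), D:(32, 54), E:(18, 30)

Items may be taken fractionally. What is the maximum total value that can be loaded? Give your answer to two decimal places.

483.06

Greedy by value/weight ratio, highest first.
Ratios (sorted): A 7.41, C 4.22, B 4.08, D 1.69, E 1.67
take A (22 @ 163); take C (36 @ 152); take B (40 @ 163); take 3/32 of D → 5.06. Capacity used 101/101.
Total value = 483.06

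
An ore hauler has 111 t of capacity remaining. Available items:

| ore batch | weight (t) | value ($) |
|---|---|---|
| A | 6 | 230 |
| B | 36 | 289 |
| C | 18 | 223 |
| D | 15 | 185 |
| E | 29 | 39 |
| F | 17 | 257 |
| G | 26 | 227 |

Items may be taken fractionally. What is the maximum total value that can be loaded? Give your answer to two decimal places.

1354.81

Greedy by value/weight ratio, highest first.
Ratios (sorted): A 38.33, F 15.12, C 12.39, D 12.33, G 8.73, B 8.03, E 1.34
take A (6 @ 230); take F (17 @ 257); take C (18 @ 223); take D (15 @ 185); take G (26 @ 227); take 29/36 of B → 232.81. Capacity used 111/111.
Total value = 1354.81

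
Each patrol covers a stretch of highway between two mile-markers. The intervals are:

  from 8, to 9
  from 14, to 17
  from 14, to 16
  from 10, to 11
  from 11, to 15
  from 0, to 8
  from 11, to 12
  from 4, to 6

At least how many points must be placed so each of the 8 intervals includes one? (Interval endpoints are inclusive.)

4

Sort by right endpoint; whenever an interval is uncovered, place a point at its right end.
By right end: [4,6]  [0,8]  [8,9]  [10,11]  [11,12]  [11,15]  [14,16]  [14,17]
[4,6] uncovered → point at 6; [8,9] uncovered → point at 9; [10,11] uncovered → point at 11; [14,16] uncovered → point at 16.
Points: 6, 9, 11, 16 (4 total).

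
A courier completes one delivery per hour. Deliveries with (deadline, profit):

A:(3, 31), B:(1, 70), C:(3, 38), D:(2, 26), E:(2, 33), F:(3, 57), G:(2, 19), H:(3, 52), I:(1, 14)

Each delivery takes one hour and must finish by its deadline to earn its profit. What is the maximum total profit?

Sort by profit descending; place each in the latest free slot ≤ its deadline.
By profit: B(d1,70), F(d3,57), H(d3,52), C(d3,38), E(d2,33), A(d3,31), D(d2,26), G(d2,19), I(d1,14)
B→slot 1; F→slot 3; H→slot 2; C skipped; E skipped; A skipped; D skipped; G skipped; I skipped.
Profit = 70 + 52 + 57 = 179

179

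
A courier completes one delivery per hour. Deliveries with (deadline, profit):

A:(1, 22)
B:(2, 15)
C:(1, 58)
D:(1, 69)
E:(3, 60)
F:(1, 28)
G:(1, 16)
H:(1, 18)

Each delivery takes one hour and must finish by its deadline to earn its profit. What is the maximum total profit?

144

Take jobs in profit order; each goes to the latest open slot no later than its deadline.
Profit order: D=69 E=60 C=58 F=28 A=22 H=18 G=16 B=15
Assign: D→slot 1, E→slot 3, C skipped, F skipped, A skipped, H skipped, G skipped, B→slot 2.
Slots: [1:D] [2:B] [3:E]
Profit = 69 + 15 + 60 = 144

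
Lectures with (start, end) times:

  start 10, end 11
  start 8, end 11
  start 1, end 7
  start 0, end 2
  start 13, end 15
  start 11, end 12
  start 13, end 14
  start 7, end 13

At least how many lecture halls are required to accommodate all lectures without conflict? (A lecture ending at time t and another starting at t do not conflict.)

The answer is the maximum number of intervals overlapping at any instant.
Events (time:±→running): 0:+→1 1:+→2 2:-→1 7:-→0 7:+→1 8:+→2 10:+→3 … peak 3.

3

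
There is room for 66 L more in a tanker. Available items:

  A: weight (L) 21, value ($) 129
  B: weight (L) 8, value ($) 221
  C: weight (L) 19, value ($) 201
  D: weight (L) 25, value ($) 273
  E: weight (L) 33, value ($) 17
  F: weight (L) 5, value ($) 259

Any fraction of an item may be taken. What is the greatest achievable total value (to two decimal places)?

Order: F (259/5=51.80) > B (221/8=27.62) > D (273/25=10.92) > C (201/19=10.58) > A (129/21=6.14) > E (17/33=0.52)
Fill: take F (5 @ 259) → take B (8 @ 221) → take D (25 @ 273) → take C (19 @ 201) → take 9/21 of A → 55.29; 66/66 used.
Total value = 1009.29

1009.29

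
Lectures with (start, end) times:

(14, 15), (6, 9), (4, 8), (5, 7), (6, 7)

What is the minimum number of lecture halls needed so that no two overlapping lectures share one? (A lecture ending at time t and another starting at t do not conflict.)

Count concurrent intervals with a sweep; the peak is the room count.
starts: [4, 5, 6, 6, 14]
ends:   [7, 7, 8, 9, 15]
s4→1 s5→2 s6→3 s6→4  — peak 4.

4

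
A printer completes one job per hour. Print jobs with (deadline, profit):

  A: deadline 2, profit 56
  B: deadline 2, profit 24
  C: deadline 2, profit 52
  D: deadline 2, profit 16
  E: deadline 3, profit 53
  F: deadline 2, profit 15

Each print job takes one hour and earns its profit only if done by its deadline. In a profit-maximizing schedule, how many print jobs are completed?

3

Profit order: A=56 E=53 C=52 B=24 D=16 F=15
Assign: A→slot 2, E→slot 3, C→slot 1, B skipped, D skipped, F skipped.
Slots: [1:C] [2:A] [3:E]
3 of 6 scheduled.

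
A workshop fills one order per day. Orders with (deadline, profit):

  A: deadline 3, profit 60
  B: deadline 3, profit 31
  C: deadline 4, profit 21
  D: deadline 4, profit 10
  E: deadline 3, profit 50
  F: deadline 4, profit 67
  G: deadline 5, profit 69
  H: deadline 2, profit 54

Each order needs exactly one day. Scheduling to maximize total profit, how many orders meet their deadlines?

Profit order: G=69 F=67 A=60 H=54 E=50 B=31 C=21 D=10
Assign: G→slot 5, F→slot 4, A→slot 3, H→slot 2, E→slot 1, B skipped, C skipped, D skipped.
Slots: [1:E] [2:H] [3:A] [4:F] [5:G]
5 of 8 scheduled.

5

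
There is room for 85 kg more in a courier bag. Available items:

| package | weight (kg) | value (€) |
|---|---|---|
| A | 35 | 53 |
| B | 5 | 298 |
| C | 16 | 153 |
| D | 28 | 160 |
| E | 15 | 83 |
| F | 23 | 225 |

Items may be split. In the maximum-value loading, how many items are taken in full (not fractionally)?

Order: B (298/5=59.60) > F (225/23=9.78) > C (153/16=9.56) > D (160/28=5.71) > E (83/15=5.53) > A (53/35=1.51)
Fill: take B (5 @ 298) → take F (23 @ 225) → take C (16 @ 153) → take D (28 @ 160) → take 13/15 of E → 71.93; 85/85 used.
4 item(s) taken whole; one partial (take 13/15 of E).

4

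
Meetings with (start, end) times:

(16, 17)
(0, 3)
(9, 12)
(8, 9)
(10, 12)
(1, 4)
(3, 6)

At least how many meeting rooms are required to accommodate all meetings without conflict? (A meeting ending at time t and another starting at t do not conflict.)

Count concurrent intervals with a sweep; the peak is the room count.
starts: [0, 1, 3, 8, 9, 10, 16]
ends:   [3, 4, 6, 9, 12, 12, 17]
s0→1 s1→2  — peak 2.

2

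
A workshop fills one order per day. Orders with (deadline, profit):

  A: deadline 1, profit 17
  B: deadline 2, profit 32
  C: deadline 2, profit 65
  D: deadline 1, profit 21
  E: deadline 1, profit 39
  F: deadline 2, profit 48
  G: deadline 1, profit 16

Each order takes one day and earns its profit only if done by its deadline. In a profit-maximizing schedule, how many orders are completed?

Take jobs in profit order; each goes to the latest open slot no later than its deadline.
Profit order: C=65 F=48 E=39 B=32 D=21 A=17 G=16
Assign: C→slot 2, F→slot 1, E skipped, B skipped, D skipped, A skipped, G skipped.
Slots: [1:F] [2:C]
2 of 7 scheduled.

2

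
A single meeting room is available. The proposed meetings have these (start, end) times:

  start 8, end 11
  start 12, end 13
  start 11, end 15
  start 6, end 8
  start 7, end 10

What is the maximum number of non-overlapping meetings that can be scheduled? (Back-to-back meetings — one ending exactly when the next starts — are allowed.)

3

Sort by end time and greedily take each interval whose start is ≥ the last chosen end.
By end time: (6,8), (7,10), (8,11), (12,13), (11,15).
Pick (6,8); next start ≥ 8 → (8,11); next start ≥ 11 → (12,13).
Selected 3 meetings.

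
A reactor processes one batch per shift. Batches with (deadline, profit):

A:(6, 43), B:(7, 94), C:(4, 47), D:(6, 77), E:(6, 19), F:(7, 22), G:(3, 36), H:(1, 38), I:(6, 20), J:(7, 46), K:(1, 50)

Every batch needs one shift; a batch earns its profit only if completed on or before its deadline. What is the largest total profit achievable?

Take jobs in profit order; each goes to the latest open slot no later than its deadline.
By profit: B(d7,94), D(d6,77), K(d1,50), C(d4,47), J(d7,46), A(d6,43), H(d1,38), G(d3,36), F(d7,22), I(d6,20), E(d6,19)
B→slot 7; D→slot 6; K→slot 1; C→slot 4; J→slot 5; A→slot 3; H skipped; G→slot 2; F skipped; I skipped; E skipped.
Profit = 50 + 36 + 43 + 47 + 46 + 77 + 94 = 393

393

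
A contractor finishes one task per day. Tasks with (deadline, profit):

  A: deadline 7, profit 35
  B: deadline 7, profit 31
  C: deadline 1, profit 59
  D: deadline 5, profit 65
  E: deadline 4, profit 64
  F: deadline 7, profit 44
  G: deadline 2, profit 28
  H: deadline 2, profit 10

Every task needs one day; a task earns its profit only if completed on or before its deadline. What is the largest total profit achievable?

Sort by profit descending; place each in the latest free slot ≤ its deadline.
By profit: D(d5,65), E(d4,64), C(d1,59), F(d7,44), A(d7,35), B(d7,31), G(d2,28), H(d2,10)
D→slot 5; E→slot 4; C→slot 1; F→slot 7; A→slot 6; B→slot 3; G→slot 2; H skipped.
Profit = 59 + 28 + 31 + 64 + 65 + 35 + 44 = 326

326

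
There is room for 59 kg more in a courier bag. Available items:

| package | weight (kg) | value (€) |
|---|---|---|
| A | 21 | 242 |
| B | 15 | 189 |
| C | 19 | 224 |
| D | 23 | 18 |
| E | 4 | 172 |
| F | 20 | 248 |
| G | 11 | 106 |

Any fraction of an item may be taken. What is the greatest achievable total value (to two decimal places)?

Ratios (sorted): E 43.00, B 12.60, F 12.40, C 11.79, A 11.52, G 9.64, D 0.78
take E (4 @ 172); take B (15 @ 189); take F (20 @ 248); take C (19 @ 224); take 1/21 of A → 11.52. Capacity used 59/59.
Total value = 844.52

844.52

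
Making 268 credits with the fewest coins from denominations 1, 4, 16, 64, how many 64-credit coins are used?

268 − 4×64→12 − 3×4→0
Count of 64: 4

4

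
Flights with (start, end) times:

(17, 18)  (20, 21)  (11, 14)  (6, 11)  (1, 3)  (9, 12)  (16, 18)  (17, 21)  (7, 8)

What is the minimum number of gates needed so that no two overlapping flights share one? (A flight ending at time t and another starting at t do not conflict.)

Count concurrent intervals with a sweep; the peak is the room count.
starts: [1, 6, 7, 9, 11, 16, 17, 17, 20]
ends:   [3, 8, 11, 12, 14, 18, 18, 21, 21]
s1→1 e3→0 s6→1 s7→2 e8→1 s9→2 e11→1 s11→2 e12→1 e14→0 s16→1 s17→2 s17→3  — peak 3.

3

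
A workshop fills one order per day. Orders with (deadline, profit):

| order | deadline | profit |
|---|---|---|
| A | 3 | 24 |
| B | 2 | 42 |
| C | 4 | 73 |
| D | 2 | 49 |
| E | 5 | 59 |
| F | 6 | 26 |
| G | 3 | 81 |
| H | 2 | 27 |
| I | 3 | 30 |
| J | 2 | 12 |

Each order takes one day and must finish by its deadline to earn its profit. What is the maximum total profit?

330

Take jobs in profit order; each goes to the latest open slot no later than its deadline.
Profit order: G=81 C=73 E=59 D=49 B=42 I=30 H=27 F=26 A=24 J=12
Assign: G→slot 3, C→slot 4, E→slot 5, D→slot 2, B→slot 1, I skipped, H skipped, F→slot 6, A skipped, J skipped.
Slots: [1:B] [2:D] [3:G] [4:C] [5:E] [6:F]
Profit = 42 + 49 + 81 + 73 + 59 + 26 = 330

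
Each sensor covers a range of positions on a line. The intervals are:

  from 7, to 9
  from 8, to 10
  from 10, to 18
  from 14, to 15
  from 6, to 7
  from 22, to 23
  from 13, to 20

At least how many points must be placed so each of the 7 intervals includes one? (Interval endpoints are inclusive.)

4

Sort by right endpoint; whenever an interval is uncovered, place a point at its right end.
By right end: [6,7]  [7,9]  [8,10]  [14,15]  [10,18]  [13,20]  [22,23]
[6,7] uncovered → point at 7; [8,10] uncovered → point at 10; [14,15] uncovered → point at 15; [22,23] uncovered → point at 23.
Points: 7, 10, 15, 23 (4 total).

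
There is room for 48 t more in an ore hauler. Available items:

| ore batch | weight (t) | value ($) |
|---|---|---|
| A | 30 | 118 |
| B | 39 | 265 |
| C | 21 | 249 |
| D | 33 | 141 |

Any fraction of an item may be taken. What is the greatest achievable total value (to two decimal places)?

Greedy by value/weight ratio, highest first.
Ratios (sorted): C 11.86, B 6.79, D 4.27, A 3.93
take C (21 @ 249); take 27/39 of B → 183.46. Capacity used 48/48.
Total value = 432.46

432.46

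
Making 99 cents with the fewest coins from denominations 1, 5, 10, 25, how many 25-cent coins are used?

99 = 3×25 + 2×10 + 4×1
Count of 25: 3

3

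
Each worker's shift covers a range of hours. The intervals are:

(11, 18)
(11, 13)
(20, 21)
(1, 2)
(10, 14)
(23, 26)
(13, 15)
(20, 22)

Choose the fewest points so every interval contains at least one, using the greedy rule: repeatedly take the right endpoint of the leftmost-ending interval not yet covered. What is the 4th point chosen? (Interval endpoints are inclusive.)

26

Process intervals by earliest right end; each time one isn't hit yet, stab at its right endpoint.
Sorted: [1,2] [11,13] [10,14] [13,15] [11,18] [20,21] [20,22] [23,26]
{[1,2]} hit by 2; {[11,13],[10,14],[13,15],[11,18]} hit by 13; {[20,21],[20,22]} hit by 21; {[23,26]} hit by 26.
Points: 2, 13, 21, 26 (4 total).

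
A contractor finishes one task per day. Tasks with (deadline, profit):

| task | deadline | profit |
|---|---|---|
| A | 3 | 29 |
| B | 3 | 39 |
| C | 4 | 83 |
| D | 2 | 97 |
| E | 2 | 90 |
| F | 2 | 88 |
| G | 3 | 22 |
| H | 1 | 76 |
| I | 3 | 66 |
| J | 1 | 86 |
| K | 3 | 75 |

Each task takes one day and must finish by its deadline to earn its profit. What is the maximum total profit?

Sort by profit descending; place each in the latest free slot ≤ its deadline.
Profit order: D=97 E=90 F=88 J=86 C=83 H=76 K=75 I=66 B=39 A=29 G=22
Assign: D→slot 2, E→slot 1, F skipped, J skipped, C→slot 4, H skipped, K→slot 3, I skipped, B skipped, A skipped, G skipped.
Slots: [1:E] [2:D] [3:K] [4:C]
Profit = 90 + 97 + 75 + 83 = 345

345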